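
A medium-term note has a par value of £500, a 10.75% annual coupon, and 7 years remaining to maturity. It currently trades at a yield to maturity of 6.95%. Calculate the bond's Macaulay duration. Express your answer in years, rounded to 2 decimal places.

Periodic yield y = 0.0695. Discount each cash flow and weight by its year:
  t   CF        PV=CF/(1+0.0695)^t    t·PV
  1        53.75        50.2571        50.2571
  2        53.75        46.9912        93.9825
  3        53.75        43.9376       131.8127
  4        53.75        41.0824       164.3294
  5        53.75        38.4127       192.0634
  6        53.75        35.9165       215.4989
  7       553.75       345.9778     2,421.8445
  Σ                    602.5752     3,269.7885
Price P = Σ PV = 602.5752.
Macaulay duration = Σ(t·PV) / P = 3,269.7885 / 602.5752 = 5.42636 years.

5.43 years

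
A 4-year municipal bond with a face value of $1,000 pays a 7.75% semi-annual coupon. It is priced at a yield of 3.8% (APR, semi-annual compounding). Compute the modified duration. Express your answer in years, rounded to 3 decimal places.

3.486 years

Periodic yield y = 0.019. First find Macaulay duration:
  t   CF        PV=CF/(1+0.019)^t    t·PV
  1        38.75        38.0275        38.0275
  2        38.75        37.3184        74.6369
  3        38.75        36.6226       109.8678
  4        38.75        35.9397       143.7590
  5        38.75        35.2696       176.3481
  6        38.75        34.6120       207.6720
  7        38.75        33.9666       237.7664
  8     1,038.75       893.5473     7,148.3787
  Σ                  1,145.3038     8,136.4562
P = 1,145.3038; Macaulay duration = 8,136.4562 / 1,145.3038 = 7.10419 half-year periods = 3.55210 years.
Modified duration = D_Mac / (1 + y) = 3.55210 / 1.019 = 3.48586 years.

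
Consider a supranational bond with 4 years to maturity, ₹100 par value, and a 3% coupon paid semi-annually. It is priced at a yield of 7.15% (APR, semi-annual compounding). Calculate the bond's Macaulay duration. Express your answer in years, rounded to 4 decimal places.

3.7793 years

Periodic yield y = 0.03575. Discount each cash flow and weight by its period:
  t   CF        PV=CF/(1+0.03575)^t    t·PV
  1         1.50         1.4482         1.4482
  2         1.50         1.3982         2.7965
  3         1.50         1.3500         4.0499
  4         1.50         1.3034         5.2135
  5         1.50         1.2584         6.2920
  6         1.50         1.2150         7.2898
  7         1.50         1.1730         8.2112
  8       101.50        76.6349       613.0791
  Σ                     85.7811       648.3801
Price P = Σ PV = 85.7811.
Macaulay duration = Σ(t·PV) / P = 648.3801 / 85.7811 = 7.55854 half-year periods.
In years: 7.55854 / 2 = 3.77927 years.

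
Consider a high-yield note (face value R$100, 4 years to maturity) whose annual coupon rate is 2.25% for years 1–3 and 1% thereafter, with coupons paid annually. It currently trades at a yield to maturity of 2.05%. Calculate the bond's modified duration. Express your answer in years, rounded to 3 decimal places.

Periodic yield y = 0.0205. First find Macaulay duration:
  t   CF        PV=CF/(1+0.0205)^t    t·PV
  1         2.25         2.2048         2.2048
  2         2.25         2.1605         4.3210
  3         2.25         2.1171         6.3513
  4       101.00        93.1257       372.5026
  Σ                     99.6081       385.3798
P = 99.6081; Macaulay duration = 385.3798 / 99.6081 = 3.86896 years.
Modified duration = D_Mac / (1 + y) = 3.86896 / 1.0205 = 3.79124 years.

3.791 years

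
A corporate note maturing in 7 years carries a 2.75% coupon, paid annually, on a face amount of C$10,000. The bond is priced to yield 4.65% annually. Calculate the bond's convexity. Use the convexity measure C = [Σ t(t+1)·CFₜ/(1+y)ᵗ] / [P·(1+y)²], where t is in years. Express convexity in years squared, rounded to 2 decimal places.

With y = 0.0465:
  t   CF        PV=CF/(1+0.0465)^t    t·PV        t(t+1)·PV
  1       275.00       262.7807       262.7807         525.5614
  2       275.00       251.1043       502.2087       1,506.6261
  3       275.00       239.9468       719.8405       2,879.3618
  4       275.00       229.2851       917.1403       4,585.7013
  5       275.00       219.0971     1,095.4853       6,572.9115
  6       275.00       209.3617     1,256.1704       8,793.1926
  7    10,275.00     7,474.9312    52,324.5187     418,596.1492
  Σ                  8,886.5069    57,078.1444     443,459.5039
P = 8,886.5069.
Convexity = Σ t(t+1)·PV / [P·(1+y)²] = 443,459.5039 / (8,886.5069 × 1.095162) = 45.56637.

45.57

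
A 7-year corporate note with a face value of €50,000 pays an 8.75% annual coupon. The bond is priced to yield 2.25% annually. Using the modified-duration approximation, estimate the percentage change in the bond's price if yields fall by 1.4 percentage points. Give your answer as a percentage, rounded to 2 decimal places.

+7.91%

Periodic yield y = 0.0225. Modified duration first:
  t   CF        PV=CF/(1+0.0225)^t    t·PV
  1     4,375.00     4,278.7286     4,278.7286
  2     4,375.00     4,184.5757     8,369.1513
  3     4,375.00     4,092.4945    12,277.4836
  4     4,375.00     4,002.4396    16,009.7585
  5     4,375.00     3,914.3664    19,571.8320
  6     4,375.00     3,828.2312    22,969.3871
  7    54,375.00    46,532.4643   325,727.2504
  Σ                 70,833.3003   409,203.5915
P = 70,833.3003; D_Mac = 5.77699 yrs; D_mod = 5.77699/(1+0.0225) = 5.64987 yrs.
ΔP/P ≈ -D_mod · Δy = -5.64987 × (-0.014) = +0.079098 = +7.9098%.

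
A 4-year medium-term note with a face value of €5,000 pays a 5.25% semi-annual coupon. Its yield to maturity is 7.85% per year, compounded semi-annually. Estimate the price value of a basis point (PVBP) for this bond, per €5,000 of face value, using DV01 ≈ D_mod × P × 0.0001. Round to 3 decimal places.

€1.598

Periodic yield y = 0.03925.
  t   CF        PV=CF/(1+0.03925)^t    t·PV
  1       131.25       126.2930       126.2930
  2       131.25       121.5232       243.0464
  3       131.25       116.9336       350.8007
  4       131.25       112.5173       450.0691
  5       131.25       108.2678       541.3388
  6       131.25       104.1787       625.0725
  7       131.25       100.2442       701.7091
  8     5,131.25     3,771.0554    30,168.4430
  Σ                  4,561.0131    33,206.7725
P = 4,561.0131; D_Mac = 7.28057 half-year periods = 3.64028 yrs; D_mod = 3.50280 yrs.
DV01 ≈ 3.50280 × 4,561.0131 × 0.0001 = 1.597632.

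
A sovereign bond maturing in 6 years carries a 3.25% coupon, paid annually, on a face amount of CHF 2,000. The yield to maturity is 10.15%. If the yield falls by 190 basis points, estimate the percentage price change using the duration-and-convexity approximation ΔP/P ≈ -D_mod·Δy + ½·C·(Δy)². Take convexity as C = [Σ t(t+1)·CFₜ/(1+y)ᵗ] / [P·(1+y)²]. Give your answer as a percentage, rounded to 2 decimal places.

With y = 0.1015:
  t   CF        PV=CF/(1+0.1015)^t    t·PV        t(t+1)·PV
  1        65.00        59.0104        59.0104         118.0209
  2        65.00        53.5728       107.1456         321.4368
  3        65.00        48.6362       145.9087         583.6347
  4        65.00        44.1545       176.6182         883.0908
  5        65.00        40.0858       200.4291       1,202.5748
  6     2,065.00     1,156.1470     6,936.8818      48,558.1729
  Σ                  1,401.6068     7,625.9939      51,666.9309
P = 1,401.6068; D_Mac = 5.44089 yrs; D_mod = 4.93953 yrs; C = 30.38208.
Duration effect: -4.93953 × (-0.019) = +0.093851
Convexity effect: 0.5 × 30.38208 × (-0.019)² = +0.0054840
ΔP/P ≈ +0.093851 + 0.0054840 = +0.099335 = +9.9335%.

+9.93%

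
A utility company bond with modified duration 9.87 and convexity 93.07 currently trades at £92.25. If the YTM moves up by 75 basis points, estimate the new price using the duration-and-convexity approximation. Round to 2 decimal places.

Duration effect: -D_mod·Δy = -9.87 × (+0.0075) = -0.074025
Convexity effect: ½·C·(Δy)² = 0.5 × 93.07 × (0.0075)² = +0.00261759375
ΔP/P ≈ -0.074025 + 0.00261759375 = -0.07140740625
New price ≈ 92.25 × (1 - 0.07140740625) = 85.6626667734375.

£85.66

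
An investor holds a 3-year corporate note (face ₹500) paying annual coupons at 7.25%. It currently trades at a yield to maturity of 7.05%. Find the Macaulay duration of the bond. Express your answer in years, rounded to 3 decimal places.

2.802 years

Periodic yield y = 0.0705. Discount each cash flow and weight by its year:
  t   CF        PV=CF/(1+0.0705)^t    t·PV
  1        36.25        33.8627        33.8627
  2        36.25        31.6326        63.2652
  3       536.25       437.1267     1,311.3800
  Σ                    502.6219     1,408.5078
Price P = Σ PV = 502.6219.
Macaulay duration = Σ(t·PV) / P = 1,408.5078 / 502.6219 = 2.80232 years.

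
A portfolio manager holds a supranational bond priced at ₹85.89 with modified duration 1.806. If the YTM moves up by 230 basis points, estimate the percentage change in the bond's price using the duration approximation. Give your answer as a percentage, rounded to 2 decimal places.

-4.15%

Duration approximation: ΔP/P ≈ -D_mod · Δy = -1.806 × (+0.023) = -0.041538.
As a percentage: -4.1538%.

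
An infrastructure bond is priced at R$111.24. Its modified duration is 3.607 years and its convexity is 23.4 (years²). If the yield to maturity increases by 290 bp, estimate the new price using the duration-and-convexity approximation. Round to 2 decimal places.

Duration effect: -D_mod·Δy = -3.607 × (+0.029) = -0.104603
Convexity effect: ½·C·(Δy)² = 0.5 × 23.4 × (0.029)² = +0.0098397
ΔP/P ≈ -0.104603 + 0.0098397 = -0.0947633
New price ≈ 111.24 × (1 - 0.0947633) = 100.698530508.

R$100.70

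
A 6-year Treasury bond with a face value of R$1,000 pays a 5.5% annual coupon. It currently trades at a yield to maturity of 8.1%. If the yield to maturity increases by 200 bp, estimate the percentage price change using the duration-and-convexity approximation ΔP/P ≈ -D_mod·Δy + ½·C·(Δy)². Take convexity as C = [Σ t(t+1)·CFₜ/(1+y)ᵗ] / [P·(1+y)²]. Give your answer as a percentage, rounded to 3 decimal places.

With y = 0.081:
  t   CF        PV=CF/(1+0.081)^t    t·PV        t(t+1)·PV
  1        55.00        50.8788        50.8788         101.7576
  2        55.00        47.0664        94.1329         282.3986
  3        55.00        43.5397       130.6192         522.4766
  4        55.00        40.2773       161.1090         805.5452
  5        55.00        37.2593       186.2963       1,117.7778
  6     1,055.00       661.1474     3,966.8844      27,768.1909
  Σ                    880.1689     4,589.9206      30,598.1467
P = 880.1689; D_Mac = 5.21482 yrs; D_mod = 4.82407 yrs; C = 29.74937.
Duration effect: -4.82407 × (+0.02) = -0.096481
Convexity effect: 0.5 × 29.74937 × (0.02)² = +0.0059499
ΔP/P ≈ -0.096481 + 0.0059499 = -0.090531 = -9.0531%.

-9.053%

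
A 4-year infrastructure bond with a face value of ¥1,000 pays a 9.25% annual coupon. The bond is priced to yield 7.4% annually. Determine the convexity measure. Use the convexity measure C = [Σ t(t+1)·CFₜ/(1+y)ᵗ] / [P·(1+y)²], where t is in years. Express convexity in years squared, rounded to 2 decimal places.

14.67

With y = 0.074:
  t   CF        PV=CF/(1+0.074)^t    t·PV        t(t+1)·PV
  1        92.50        86.1266        86.1266         172.2533
  2        92.50        80.1924       160.3848         481.1544
  3        92.50        74.6670       224.0011         896.0044
  4     1,092.50       821.1156     3,284.4625      16,422.3126
  Σ                  1,062.1017     3,754.9750      17,971.7246
P = 1,062.1017.
Convexity = Σ t(t+1)·PV / [P·(1+y)²] = 17,971.7246 / (1,062.1017 × 1.153476) = 14.66949.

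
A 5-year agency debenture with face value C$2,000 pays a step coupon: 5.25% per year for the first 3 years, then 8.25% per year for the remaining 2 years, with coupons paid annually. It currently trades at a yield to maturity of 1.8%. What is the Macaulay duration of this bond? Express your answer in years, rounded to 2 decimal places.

Periodic yield y = 0.018. Discount each cash flow and weight by its year:
  t   CF        PV=CF/(1+0.018)^t    t·PV
  1       105.00       103.1434       103.1434
  2       105.00       101.3197       202.6393
  3       105.00        99.5282       298.5845
  4       165.00       153.6359       614.5438
  5     2,165.00     1,980.2454     9,901.2269
  Σ                  2,437.8726    11,120.1379
Price P = Σ PV = 2,437.8726.
Macaulay duration = Σ(t·PV) / P = 11,120.1379 / 2,437.8726 = 4.56141 years.

4.56 years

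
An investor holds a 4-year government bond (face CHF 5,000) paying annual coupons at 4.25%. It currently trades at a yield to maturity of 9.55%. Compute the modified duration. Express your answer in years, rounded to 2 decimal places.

Periodic yield y = 0.0955. First find Macaulay duration:
  t   CF        PV=CF/(1+0.0955)^t    t·PV
  1       212.50       193.9754       193.9754
  2       212.50       177.0656       354.1312
  3       212.50       161.6299       484.8898
  4     5,212.50     3,619.0663    14,476.2652
  Σ                  4,151.7372    15,509.2616
P = 4,151.7372; Macaulay duration = 15,509.2616 / 4,151.7372 = 3.73561 years.
Modified duration = D_Mac / (1 + y) = 3.73561 / 1.0955 = 3.40996 years.

3.41 years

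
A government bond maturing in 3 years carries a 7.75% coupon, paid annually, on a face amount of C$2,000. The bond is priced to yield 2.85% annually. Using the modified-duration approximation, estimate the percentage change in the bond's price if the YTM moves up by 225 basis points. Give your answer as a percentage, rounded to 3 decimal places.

-6.133%

Periodic yield y = 0.0285. Modified duration first:
  t   CF        PV=CF/(1+0.0285)^t    t·PV
  1       155.00       150.7049       150.7049
  2       155.00       146.5288       293.0577
  3     2,155.00     1,980.7715     5,942.3146
  Σ                  2,278.0053     6,386.0772
P = 2,278.0053; D_Mac = 2.80336 yrs; D_mod = 2.80336/(1+0.0285) = 2.72568 yrs.
ΔP/P ≈ -D_mod · Δy = -2.72568 × (+0.0225) = -0.061328 = -6.1328%.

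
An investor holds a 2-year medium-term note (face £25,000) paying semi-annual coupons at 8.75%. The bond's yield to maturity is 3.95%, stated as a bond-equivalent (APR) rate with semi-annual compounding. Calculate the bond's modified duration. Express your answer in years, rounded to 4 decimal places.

Periodic yield y = 0.01975. First find Macaulay duration:
  t   CF        PV=CF/(1+0.01975)^t    t·PV
  1     1,093.75     1,072.5668     1,072.5668
  2     1,093.75     1,051.7939     2,103.5878
  3     1,093.75     1,031.4233     3,094.2698
  4    26,093.75    24,130.2400    96,520.9599
  Σ                 27,286.0239   102,791.3843
P = 27,286.0239; Macaulay duration = 102,791.3843 / 27,286.0239 = 3.76718 half-year periods = 1.88359 years.
Modified duration = D_Mac / (1 + y) = 1.88359 / 1.01975 = 1.84711 years.

1.8471 years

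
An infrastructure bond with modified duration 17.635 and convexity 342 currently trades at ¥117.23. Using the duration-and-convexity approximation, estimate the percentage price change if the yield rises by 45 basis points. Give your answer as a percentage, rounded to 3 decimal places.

-7.589%

Duration effect: -D_mod·Δy = -17.635 × (+0.0045) = -0.0793575
Convexity effect: ½·C·(Δy)² = 0.5 × 342 × (0.0045)² = +0.00346275
ΔP/P ≈ -0.0793575 + 0.00346275 = -0.07589475
= -7.589475%.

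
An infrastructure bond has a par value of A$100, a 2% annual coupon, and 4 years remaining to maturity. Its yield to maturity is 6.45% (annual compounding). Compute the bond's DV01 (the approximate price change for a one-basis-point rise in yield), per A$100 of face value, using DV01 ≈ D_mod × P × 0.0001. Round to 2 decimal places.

A$0.03

Periodic yield y = 0.0645.
  t   CF        PV=CF/(1+0.0645)^t    t·PV
  1         2.00         1.8788         1.8788
  2         2.00         1.7650         3.5300
  3         2.00         1.6580         4.9741
  4       102.00        79.4360       317.7441
  Σ                     84.7379       328.1270
P = 84.7379; D_Mac = 3.87226 yrs; D_mod = 3.63763 yrs.
DV01 ≈ 3.63763 × 84.7379 × 0.0001 = 0.030825.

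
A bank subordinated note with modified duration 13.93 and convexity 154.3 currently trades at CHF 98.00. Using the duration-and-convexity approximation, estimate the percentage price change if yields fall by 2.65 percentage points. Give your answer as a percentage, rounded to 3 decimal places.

Duration effect: -D_mod·Δy = -13.93 × (-0.0265) = +0.369145
Convexity effect: ½·C·(Δy)² = 0.5 × 154.3 × (-0.0265)² = +0.0541785875
ΔP/P ≈ +0.369145 + 0.0541785875 = +0.4233235875
= +42.33235875%.

+42.332%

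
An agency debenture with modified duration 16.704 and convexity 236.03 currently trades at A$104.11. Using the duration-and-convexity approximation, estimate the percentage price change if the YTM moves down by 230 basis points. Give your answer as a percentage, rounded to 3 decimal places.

+44.662%

Duration effect: -D_mod·Δy = -16.704 × (-0.023) = +0.384192
Convexity effect: ½·C·(Δy)² = 0.5 × 236.03 × (-0.023)² = +0.062429935
ΔP/P ≈ +0.384192 + 0.062429935 = +0.446621935
= +44.6621935%.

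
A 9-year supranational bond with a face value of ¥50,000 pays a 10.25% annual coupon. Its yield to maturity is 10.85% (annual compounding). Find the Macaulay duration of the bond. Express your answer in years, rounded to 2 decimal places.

Periodic yield y = 0.1085. Discount each cash flow and weight by its year:
  t   CF        PV=CF/(1+0.1085)^t    t·PV
  1     5,125.00     4,623.3649     4,623.3649
  2     5,125.00     4,170.8299     8,341.6597
  3     5,125.00     3,762.5890    11,287.7669
  4     5,125.00     3,394.3067    13,577.2268
  5     5,125.00     3,062.0719    15,310.3594
  6     5,125.00     2,762.3562    16,574.1374
  7     5,125.00     2,491.9768    17,443.8373
  8     5,125.00     2,248.0620    17,984.4962
  9    55,125.00    21,813.5990   196,322.3911
  Σ                 48,329.1564   301,465.2398
Price P = Σ PV = 48,329.1564.
Macaulay duration = Σ(t·PV) / P = 301,465.2398 / 48,329.1564 = 6.23775 years.

6.24 years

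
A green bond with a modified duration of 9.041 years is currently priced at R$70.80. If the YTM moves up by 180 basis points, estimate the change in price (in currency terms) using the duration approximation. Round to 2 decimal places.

-R$11.52

Duration approximation: ΔP/P ≈ -D_mod · Δy = -9.041 × (+0.018) = -0.162738.
ΔP ≈ 70.80 × (-0.162738) = -11.5218504.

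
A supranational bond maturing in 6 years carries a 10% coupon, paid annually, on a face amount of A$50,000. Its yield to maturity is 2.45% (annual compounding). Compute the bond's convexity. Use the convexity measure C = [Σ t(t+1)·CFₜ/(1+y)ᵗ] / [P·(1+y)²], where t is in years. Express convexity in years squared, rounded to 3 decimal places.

31.148

With y = 0.0245:
  t   CF        PV=CF/(1+0.0245)^t    t·PV        t(t+1)·PV
  1     5,000.00     4,880.4295     4,880.4295       9,760.8590
  2     5,000.00     4,763.7184     9,527.4368      28,582.3103
  3     5,000.00     4,649.7983    13,949.3950      55,797.5798
  4     5,000.00     4,538.6026    18,154.4102      90,772.0511
  5     5,000.00     4,430.0659    22,150.3297     132,901.9782
  6    55,000.00    47,565.3737   285,392.2421   1,997,745.6950
  Σ                 70,827.9884   354,054.2433   2,315,560.4734
P = 70,827.9884.
Convexity = Σ t(t+1)·PV / [P·(1+y)²] = 2,315,560.4734 / (70,827.9884 × 1.049600) = 31.14779.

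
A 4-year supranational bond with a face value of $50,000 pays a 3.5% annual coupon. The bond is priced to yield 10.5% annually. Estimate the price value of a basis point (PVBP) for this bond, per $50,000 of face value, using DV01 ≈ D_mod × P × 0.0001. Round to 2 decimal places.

Periodic yield y = 0.105.
  t   CF        PV=CF/(1+0.105)^t    t·PV
  1     1,750.00     1,583.7104     1,583.7104
  2     1,750.00     1,433.2221     2,866.4442
  3     1,750.00     1,297.0336     3,891.1007
  4    51,750.00    34,710.5298   138,842.1190
  Σ                 39,024.4958   147,183.3743
P = 39,024.4958; D_Mac = 3.77156 yrs; D_mod = 3.41318 yrs.
DV01 ≈ 3.41318 × 39,024.4958 × 0.0001 = 13.319762.

$13.32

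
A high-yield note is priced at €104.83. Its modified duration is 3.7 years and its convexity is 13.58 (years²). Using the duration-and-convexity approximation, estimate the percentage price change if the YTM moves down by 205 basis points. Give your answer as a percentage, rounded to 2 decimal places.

Duration effect: -D_mod·Δy = -3.7 × (-0.0205) = +0.075850
Convexity effect: ½·C·(Δy)² = 0.5 × 13.58 × (-0.0205)² = +0.0028534975
ΔP/P ≈ +0.075850 + 0.0028534975 = +0.0787034975
= +7.87034975%.

+7.87%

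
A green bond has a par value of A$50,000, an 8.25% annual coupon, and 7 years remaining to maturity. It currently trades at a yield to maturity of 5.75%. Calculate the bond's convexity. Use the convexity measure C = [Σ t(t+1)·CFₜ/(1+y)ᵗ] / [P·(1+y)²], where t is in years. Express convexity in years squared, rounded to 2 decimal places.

With y = 0.0575:
  t   CF        PV=CF/(1+0.0575)^t    t·PV        t(t+1)·PV
  1     4,125.00     3,900.7092     3,900.7092       7,801.4184
  2     4,125.00     3,688.6139     7,377.2278      22,131.6835
  3     4,125.00     3,488.0510    10,464.1530      41,856.6119
  4     4,125.00     3,298.3934    13,193.5735      65,967.8674
  5     4,125.00     3,119.0481    15,595.2405      93,571.4431
  6     4,125.00     2,949.4545    17,696.7268     123,877.0878
  7    54,125.00    36,596.1397   256,172.9781   2,049,383.8244
  Σ                 57,040.4098   324,400.6089   2,404,589.9365
P = 57,040.4098.
Convexity = Σ t(t+1)·PV / [P·(1+y)²] = 2,404,589.9365 / (57,040.4098 × 1.118306) = 37.69621.

37.70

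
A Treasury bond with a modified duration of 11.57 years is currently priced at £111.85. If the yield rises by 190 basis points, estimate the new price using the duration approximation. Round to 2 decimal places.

£87.26

Duration approximation: ΔP/P ≈ -D_mod · Δy = -11.57 × (+0.019) = -0.219830.
New price ≈ 111.85 × (1 - 0.219830) = 87.2620145.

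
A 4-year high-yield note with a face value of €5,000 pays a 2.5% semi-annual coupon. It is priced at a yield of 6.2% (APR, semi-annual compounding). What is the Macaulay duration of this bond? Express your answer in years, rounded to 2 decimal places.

Periodic yield y = 0.031. Discount each cash flow and weight by its period:
  t   CF        PV=CF/(1+0.031)^t    t·PV
  1        62.50        60.6208        60.6208
  2        62.50        58.7980       117.5960
  3        62.50        57.0301       171.0903
  4        62.50        55.3153       221.2612
  5        62.50        53.6521       268.2605
  6        62.50        52.0389       312.2333
  7        62.50        50.4742       353.3193
  8     5,062.50     3,965.4795    31,723.8364
  Σ                  4,353.4089    33,228.2178
Price P = Σ PV = 4,353.4089.
Macaulay duration = Σ(t·PV) / P = 33,228.2178 / 4,353.4089 = 7.63269 half-year periods.
In years: 7.63269 / 2 = 3.81634 years.

3.82 years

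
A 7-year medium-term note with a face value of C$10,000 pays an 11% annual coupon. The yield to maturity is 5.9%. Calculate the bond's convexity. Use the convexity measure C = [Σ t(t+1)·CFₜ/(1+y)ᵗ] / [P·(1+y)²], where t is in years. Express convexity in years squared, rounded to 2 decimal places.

35.39

With y = 0.059:
  t   CF        PV=CF/(1+0.059)^t    t·PV        t(t+1)·PV
  1     1,100.00     1,038.7158     1,038.7158       2,077.4315
  2     1,100.00       980.8459     1,961.6917       5,885.0752
  3     1,100.00       926.2001     2,778.6002      11,114.4007
  4     1,100.00       874.5987     3,498.3949      17,491.9747
  5     1,100.00       825.8723     4,129.3614      24,776.1681
  6     1,100.00       779.8605     4,679.1630      32,754.1411
  7    11,100.00     7,431.0684    52,017.4787     416,139.8296
  Σ                 12,857.1616    70,103.4057     510,239.0209
P = 12,857.1616.
Convexity = Σ t(t+1)·PV / [P·(1+y)²] = 510,239.0209 / (12,857.1616 × 1.121481) = 35.38642.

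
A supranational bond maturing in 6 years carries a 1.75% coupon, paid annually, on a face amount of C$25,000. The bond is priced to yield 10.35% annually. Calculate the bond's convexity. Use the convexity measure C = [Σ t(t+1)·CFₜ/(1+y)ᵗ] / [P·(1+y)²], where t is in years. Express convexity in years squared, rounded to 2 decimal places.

With y = 0.1035:
  t   CF        PV=CF/(1+0.1035)^t    t·PV        t(t+1)·PV
  1       437.50       396.4658       396.4658         792.9316
  2       437.50       359.2803       718.5606       2,155.6817
  3       437.50       325.5825       976.7475       3,906.9899
  4       437.50       295.0453     1,180.1812       5,900.9061
  5       437.50       267.3723     1,336.8614       8,021.1682
  6    25,437.50    14,087.7100    84,526.2597     591,683.8181
  Σ                 15,731.4561    89,135.0762     612,461.4956
P = 15,731.4561.
Convexity = Σ t(t+1)·PV / [P·(1+y)²] = 612,461.4956 / (15,731.4561 × 1.217712) = 31.97166.

31.97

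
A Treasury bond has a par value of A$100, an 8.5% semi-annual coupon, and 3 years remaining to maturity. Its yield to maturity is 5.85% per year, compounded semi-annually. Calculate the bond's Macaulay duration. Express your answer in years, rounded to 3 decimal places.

Periodic yield y = 0.02925. Discount each cash flow and weight by its period:
  t   CF        PV=CF/(1+0.02925)^t    t·PV
  1         4.25         4.1292         4.1292
  2         4.25         4.0119         8.0237
  3         4.25         3.8979        11.6936
  4         4.25         3.7871        15.1484
  5         4.25         3.6795        18.3973
  6       104.25        87.6901       526.1409
  Σ                    107.1957       583.5331
Price P = Σ PV = 107.1957.
Macaulay duration = Σ(t·PV) / P = 583.5331 / 107.1957 = 5.44363 half-year periods.
In years: 5.44363 / 2 = 2.72181 years.

2.722 years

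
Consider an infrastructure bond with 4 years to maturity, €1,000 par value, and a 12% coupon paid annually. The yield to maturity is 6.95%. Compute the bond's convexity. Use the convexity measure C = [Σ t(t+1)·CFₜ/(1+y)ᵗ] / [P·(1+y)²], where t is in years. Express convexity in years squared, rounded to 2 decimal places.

With y = 0.0695:
  t   CF        PV=CF/(1+0.0695)^t    t·PV        t(t+1)·PV
  1       120.00       112.2020       112.2020         224.4039
  2       120.00       104.9107       209.8213         629.4640
  3       120.00        98.0932       294.2796       1,177.1183
  4     1,120.00       856.0416     3,424.1664      17,120.8319
  Σ                  1,171.2474     4,040.4693      19,151.8182
P = 1,171.2474.
Convexity = Σ t(t+1)·PV / [P·(1+y)²] = 19,151.8182 / (1,171.2474 × 1.143830) = 14.29551.

14.30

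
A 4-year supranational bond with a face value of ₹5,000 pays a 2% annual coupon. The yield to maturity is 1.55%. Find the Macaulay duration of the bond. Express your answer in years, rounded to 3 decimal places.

3.885 years

Periodic yield y = 0.0155. Discount each cash flow and weight by its year:
  t   CF        PV=CF/(1+0.0155)^t    t·PV
  1       100.00        98.4737        98.4737
  2       100.00        96.9706       193.9412
  3       100.00        95.4905       286.4715
  4     5,100.00     4,795.6830    19,182.7319
  Σ                  5,086.6178    19,761.6183
Price P = Σ PV = 5,086.6178.
Macaulay duration = Σ(t·PV) / P = 19,761.6183 / 5,086.6178 = 3.88502 years.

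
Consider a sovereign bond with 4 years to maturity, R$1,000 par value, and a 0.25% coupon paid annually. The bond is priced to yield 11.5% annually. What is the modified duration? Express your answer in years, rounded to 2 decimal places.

3.57 years

Periodic yield y = 0.115. First find Macaulay duration:
  t   CF        PV=CF/(1+0.115)^t    t·PV
  1         2.50         2.2422         2.2422
  2         2.50         2.0109         4.0218
  3         2.50         1.8035         5.4105
  4     1,002.50       648.6119     2,594.4476
  Σ                    654.6684     2,606.1220
P = 654.6684; Macaulay duration = 2,606.1220 / 654.6684 = 3.98083 years.
Modified duration = D_Mac / (1 + y) = 3.98083 / 1.115 = 3.57025 years.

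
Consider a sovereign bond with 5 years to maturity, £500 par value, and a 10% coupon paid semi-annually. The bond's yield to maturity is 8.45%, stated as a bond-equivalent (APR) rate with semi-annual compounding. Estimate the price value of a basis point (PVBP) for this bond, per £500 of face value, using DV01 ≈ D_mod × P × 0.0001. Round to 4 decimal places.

£0.2082

Periodic yield y = 0.04225.
  t   CF        PV=CF/(1+0.04225)^t    t·PV
  1        25.00        23.9866        23.9866
  2        25.00        23.0142        46.0284
  3        25.00        22.0813        66.2438
  4        25.00        21.1862        84.7447
  5        25.00        20.3273       101.6367
  6        25.00        19.5033       117.0199
  7        25.00        18.7127       130.9890
  8        25.00        17.9541       143.6332
  9        25.00        17.2263       155.0370
  10      525.00       347.0885     3,470.8853
  Σ                    531.0806     4,340.2046
P = 531.0806; D_Mac = 8.17240 half-year periods = 4.08620 yrs; D_mod = 3.92056 yrs.
DV01 ≈ 3.92056 × 531.0806 × 0.0001 = 0.208213.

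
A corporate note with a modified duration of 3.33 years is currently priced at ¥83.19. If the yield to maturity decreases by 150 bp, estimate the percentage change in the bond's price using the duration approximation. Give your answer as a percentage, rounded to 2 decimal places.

+5.00%

Duration approximation: ΔP/P ≈ -D_mod · Δy = -3.33 × (-0.015) = +0.049950.
As a percentage: +4.9950%.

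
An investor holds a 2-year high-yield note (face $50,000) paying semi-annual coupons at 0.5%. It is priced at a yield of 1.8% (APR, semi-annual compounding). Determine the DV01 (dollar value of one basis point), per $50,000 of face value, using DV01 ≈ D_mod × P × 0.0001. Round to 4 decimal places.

$9.6222

Periodic yield y = 0.009.
  t   CF        PV=CF/(1+0.009)^t    t·PV
  1       125.00       123.8850       123.8850
  2       125.00       122.7800       245.5600
  3       125.00       121.6849       365.0546
  4    50,125.00    48,360.3818   193,441.5271
  Σ                 48,728.7317   194,176.0267
P = 48,728.7317; D_Mac = 3.98484 half-year periods = 1.99242 yrs; D_mod = 1.97465 yrs.
DV01 ≈ 1.97465 × 48,728.7317 × 0.0001 = 9.622202.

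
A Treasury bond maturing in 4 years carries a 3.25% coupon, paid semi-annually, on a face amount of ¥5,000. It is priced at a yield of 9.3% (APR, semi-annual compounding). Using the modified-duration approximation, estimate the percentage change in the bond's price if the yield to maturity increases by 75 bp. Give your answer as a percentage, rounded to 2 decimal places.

Periodic yield y = 0.0465. Modified duration first:
  t   CF        PV=CF/(1+0.0465)^t    t·PV
  1        81.25        77.6398        77.6398
  2        81.25        74.1899       148.3798
  3        81.25        70.8934       212.6801
  4        81.25        67.7433       270.9733
  5        81.25        64.7332       323.6661
  6        81.25        61.8569       371.1412
  7        81.25        59.1083       413.7584
  8     5,081.25     3,532.2928    28,258.3428
  Σ                  4,008.4576    30,076.5814
P = 4,008.4576; D_Mac = 7.50328 half-year periods = 3.75164 yrs; D_mod = 3.75164/(1+0.0465) = 3.58494 yrs.
ΔP/P ≈ -D_mod · Δy = -3.58494 × (+0.0075) = -0.026887 = -2.6887%.

-2.69%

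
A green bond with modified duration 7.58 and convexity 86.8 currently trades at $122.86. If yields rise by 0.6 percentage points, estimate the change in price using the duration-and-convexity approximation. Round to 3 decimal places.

-$5.396

Duration effect: -D_mod·Δy = -7.58 × (+0.006) = -0.045480
Convexity effect: ½·C·(Δy)² = 0.5 × 86.8 × (0.006)² = +0.0015624
ΔP/P ≈ -0.045480 + 0.0015624 = -0.0439176
ΔP ≈ 122.86 × (-0.0439176) = -5.395716336.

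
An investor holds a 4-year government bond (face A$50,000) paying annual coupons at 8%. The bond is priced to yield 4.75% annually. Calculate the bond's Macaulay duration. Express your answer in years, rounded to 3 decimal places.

Periodic yield y = 0.0475. Discount each cash flow and weight by its year:
  t   CF        PV=CF/(1+0.0475)^t    t·PV
  1     4,000.00     3,818.6158     3,818.6158
  2     4,000.00     3,645.4566     7,290.9131
  3     4,000.00     3,480.1495    10,440.4484
  4    54,000.00    44,851.5683   179,406.2732
  Σ                 55,795.7901   200,956.2504
Price P = Σ PV = 55,795.7901.
Macaulay duration = Σ(t·PV) / P = 200,956.2504 / 55,795.7901 = 3.60164 years.

3.602 years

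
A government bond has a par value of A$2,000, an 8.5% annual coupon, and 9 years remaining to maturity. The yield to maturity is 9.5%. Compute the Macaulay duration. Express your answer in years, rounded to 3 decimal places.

6.560 years

Periodic yield y = 0.095. Discount each cash flow and weight by its year:
  t   CF        PV=CF/(1+0.095)^t    t·PV
  1       170.00       155.2511       155.2511
  2       170.00       141.7819       283.5637
  3       170.00       129.4812       388.4435
  4       170.00       118.2476       472.9905
  5       170.00       107.9887       539.9435
  6       170.00        98.6198       591.7189
  7       170.00        90.0638       630.4463
  8       170.00        82.2500       658.0001
  9     2,170.00       958.8102     8,629.2921
  Σ                  1,882.4943    12,349.6498
Price P = Σ PV = 1,882.4943.
Macaulay duration = Σ(t·PV) / P = 12,349.6498 / 1,882.4943 = 6.56026 years.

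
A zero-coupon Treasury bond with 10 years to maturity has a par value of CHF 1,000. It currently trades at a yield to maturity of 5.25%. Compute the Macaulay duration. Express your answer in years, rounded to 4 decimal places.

A zero-coupon bond has a single cash flow at maturity, so its Macaulay duration equals its maturity: 10 years.

10.0000 years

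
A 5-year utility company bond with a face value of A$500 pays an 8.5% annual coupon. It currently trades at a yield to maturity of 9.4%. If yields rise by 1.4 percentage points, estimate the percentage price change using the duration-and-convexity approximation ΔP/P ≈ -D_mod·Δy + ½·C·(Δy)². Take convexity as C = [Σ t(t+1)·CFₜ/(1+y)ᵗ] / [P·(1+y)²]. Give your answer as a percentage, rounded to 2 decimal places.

-5.26%

With y = 0.094:
  t   CF        PV=CF/(1+0.094)^t    t·PV        t(t+1)·PV
  1        42.50        38.8483        38.8483          77.6965
  2        42.50        35.5103        71.0206         213.0618
  3        42.50        32.4591        97.3774         389.5096
  4        42.50        29.6701       118.6806         593.4029
  5       542.50       346.1889     1,730.9445      10,385.6669
  Σ                    482.6767     2,056.8713      11,659.3377
P = 482.6767; D_Mac = 4.26138 yrs; D_mod = 3.89523 yrs; C = 20.18287.
Duration effect: -3.89523 × (+0.014) = -0.054533
Convexity effect: 0.5 × 20.18287 × (0.014)² = +0.0019779
ΔP/P ≈ -0.054533 + 0.0019779 = -0.052555 = -5.2555%.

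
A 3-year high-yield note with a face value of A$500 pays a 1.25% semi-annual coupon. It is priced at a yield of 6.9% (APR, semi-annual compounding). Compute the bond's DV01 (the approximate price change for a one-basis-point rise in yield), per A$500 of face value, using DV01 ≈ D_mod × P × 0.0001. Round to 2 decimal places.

A$0.12

Periodic yield y = 0.0345.
  t   CF        PV=CF/(1+0.0345)^t    t·PV
  1        3.125         3.0208         3.0208
  2        3.125         2.9200         5.8401
  3        3.125         2.8227         8.4680
  4        3.125         2.7285        10.9141
  5        3.125         2.6375        13.1877
  6      503.125       410.4809     2,462.8853
  Σ                    424.6104     2,504.3159
P = 424.6104; D_Mac = 5.89791 half-year periods = 2.94896 yrs; D_mod = 2.85061 yrs.
DV01 ≈ 2.85061 × 424.6104 × 0.0001 = 0.121040.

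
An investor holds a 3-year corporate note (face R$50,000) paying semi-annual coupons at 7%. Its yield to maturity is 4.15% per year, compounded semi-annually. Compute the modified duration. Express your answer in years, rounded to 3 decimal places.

2.712 years

Periodic yield y = 0.02075. First find Macaulay duration:
  t   CF        PV=CF/(1+0.02075)^t    t·PV
  1     1,750.00     1,714.4257     1,714.4257
  2     1,750.00     1,679.5745     3,359.1490
  3     1,750.00     1,645.4318     4,936.2954
  4     1,750.00     1,611.9831     6,447.9325
  5     1,750.00     1,579.2144     7,896.0722
  6    51,750.00    45,750.3080   274,501.8482
  Σ                 53,980.9376   298,855.7230
P = 53,980.9376; Macaulay duration = 298,855.7230 / 53,980.9376 = 5.53632 half-year periods = 2.76816 years.
Modified duration = D_Mac / (1 + y) = 2.76816 / 1.02075 = 2.71189 years.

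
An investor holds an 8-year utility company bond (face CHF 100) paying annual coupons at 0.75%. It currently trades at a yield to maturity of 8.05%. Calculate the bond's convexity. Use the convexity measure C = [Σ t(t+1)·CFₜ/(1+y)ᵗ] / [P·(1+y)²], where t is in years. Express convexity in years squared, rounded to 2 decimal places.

With y = 0.0805:
  t   CF        PV=CF/(1+0.0805)^t    t·PV        t(t+1)·PV
  1         0.75         0.6941         0.6941           1.3882
  2         0.75         0.6424         1.2848           3.8545
  3         0.75         0.5945         1.7836           7.1346
  4         0.75         0.5503         2.2010          11.0051
  5         0.75         0.5093         2.5463          15.2777
  6         0.75         0.4713         2.8279          19.7953
  7         0.75         0.4362         3.0534          24.4273
  8       100.75        54.2309       433.8473       3,904.6255
  Σ                     58.1290       448.2385       3,987.5081
P = 58.1290.
Convexity = Σ t(t+1)·PV / [P·(1+y)²] = 3,987.5081 / (58.1290 × 1.167480) = 58.75692.

58.76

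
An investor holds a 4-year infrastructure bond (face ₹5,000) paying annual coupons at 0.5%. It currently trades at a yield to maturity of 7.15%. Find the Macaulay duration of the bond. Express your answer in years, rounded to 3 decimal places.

3.965 years

Periodic yield y = 0.0715. Discount each cash flow and weight by its year:
  t   CF        PV=CF/(1+0.0715)^t    t·PV
  1        25.00        23.3318        23.3318
  2        25.00        21.7749        43.5497
  3        25.00        20.3219        60.9656
  4     5,025.00     3,812.1270    15,248.5081
  Σ                  3,877.5555    15,376.3552
Price P = Σ PV = 3,877.5555.
Macaulay duration = Σ(t·PV) / P = 15,376.3552 / 3,877.5555 = 3.96548 years.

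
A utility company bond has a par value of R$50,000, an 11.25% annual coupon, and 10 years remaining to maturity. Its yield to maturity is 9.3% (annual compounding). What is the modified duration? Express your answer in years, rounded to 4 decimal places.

6.1178 years

Periodic yield y = 0.093. First find Macaulay duration:
  t   CF        PV=CF/(1+0.093)^t    t·PV
  1     5,625.00     5,146.3861     5,146.3861
  2     5,625.00     4,708.4960     9,416.9919
  3     5,625.00     4,307.8646    12,923.5937
  4     5,625.00     3,941.3217    15,765.2866
  5     5,625.00     3,605.9667    18,029.8337
  6     5,625.00     3,299.1462    19,794.8769
  7     5,625.00     3,018.4320    21,129.0238
  8     5,625.00     2,761.6029    22,092.8233
  9     5,625.00     2,526.6266    22,739.6397
  10   55,625.00    22,859.5883   228,595.8830
  Σ                 56,175.4310   375,634.3387
P = 56,175.4310; Macaulay duration = 375,634.3387 / 56,175.4310 = 6.68681 years.
Modified duration = D_Mac / (1 + y) = 6.68681 / 1.093 = 6.11785 years.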